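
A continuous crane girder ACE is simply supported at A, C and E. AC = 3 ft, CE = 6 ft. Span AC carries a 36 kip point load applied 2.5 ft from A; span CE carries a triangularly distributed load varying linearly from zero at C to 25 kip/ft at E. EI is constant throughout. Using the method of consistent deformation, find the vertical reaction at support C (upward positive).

Insert a hinge at C; M_C is the redundant, and each span becomes simply supported.
Discontinuity in slope at C on the released structure — sum the simple-span end rotations:
  span AC: point load 36 at a = 2.5: Pab(L + a)/(6LEI) = 13.75/EI
  span CE: triangular load, peak 25: 7w₀L³/(360EI) = 105/EI
  relative rotation θ_0 = (13.75 + 105)/EI = 118.8/EI
A unit hogging moment at C produces rotation L₁/(3EI) + L₂/(3EI) = 3/EI.
Slope continuity at C: θ_0 = M_C·3/EI, so M_C = 118.8/3 = 39.58 kip·ft (hogging).
Span AC, ΣM about A with M_C applied at C: R_C^{AC}·3 = 90 + 39.58, so R_C^{AC} = 43.19 kip and R_A = 36 − 43.19 = -7.194 kip.
Span CE, ΣM about E: R_C^{CE}·6 = 150 + 39.58, so R_C^{CE} = 31.6 kip and R_E = 75 − 31.6 = 43.4 kip.
R_C = 43.19 + 31.6 = 74.79 kip.

R_C = 74.79 kip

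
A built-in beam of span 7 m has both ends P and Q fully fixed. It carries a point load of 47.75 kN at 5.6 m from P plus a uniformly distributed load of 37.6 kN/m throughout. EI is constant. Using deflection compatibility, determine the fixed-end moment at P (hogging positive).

M_P = 164.2 kN·m

Release both end moments; the primary structure is a simply-supported span PQ with redundants M_P and M_Q.
End rotations of the released simple span under the applied load (×1/EI):
  at P: point load 47.75 at a = 5.6: Pab(L + b)/(6LEI) = 74.87/EI
  at Q: point load 47.75 at a = 5.6: Pab(L + a)/(6LEI) = 112.3/EI
  at P: UDL 37.6: wL³/(24EI) = 537.4/EI
  at Q: UDL 37.6: wL³/(24EI) = 537.4/EI
  θ_P0 = 612.2/EI,  θ_Q0 = 649.7/EI
Flexibility coefficients: a unit moment at one end gives L/(3EI) there and L/(6EI) at the far end, so f₁₁ = f₂₂ = 2.333/EI and f₁₂ = f₂₁ = 1.167/EI.
Compatibility — zero rotation at each built-in end:
  2.333 M_P + 1.167 M_Q = 612.2
  1.167 M_P + 2.333 M_Q = 649.7
Solving the pair gives M_P = 164.2 kN·m and M_Q = 196.3 kN·m (hogging).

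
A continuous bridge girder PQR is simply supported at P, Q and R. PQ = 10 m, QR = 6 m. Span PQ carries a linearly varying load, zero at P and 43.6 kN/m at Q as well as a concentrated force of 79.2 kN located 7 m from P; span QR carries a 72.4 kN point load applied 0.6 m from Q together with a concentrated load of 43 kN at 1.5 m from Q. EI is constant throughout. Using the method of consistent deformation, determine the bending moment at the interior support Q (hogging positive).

Release continuity at Q by inserting a hinge; the redundant is the internal moment M_Q. The primary structure is two simply-supported spans PQ and QR.
Discontinuity in slope at Q on the released structure — sum the simple-span end rotations:
  span PQ: triangular load, peak 43.6: w₀L³/(45EI) = 968.9/EI
  span PQ: point load 79.2 at a = 7: Pab(L + a)/(6LEI) = 471.2/EI
  span QR: point load 72.4 at a = 0.6: Pab(L + b)/(6LEI) = 74.28/EI
  span QR: point load 43 at a = 1.5: Pab(L + b)/(6LEI) = 84.66/EI
  relative rotation θ_0 = (1440 + 158.9)/EI = 1599/EI
A unit hogging moment at Q produces rotation L₁/(3EI) + L₂/(3EI) = 5.333/EI.
Slope continuity at Q: θ_0 = M_Q·5.333/EI, so M_Q = 1599/5.333 = 299.8 kN·m (hogging).

M_Q = 299.8 kN·m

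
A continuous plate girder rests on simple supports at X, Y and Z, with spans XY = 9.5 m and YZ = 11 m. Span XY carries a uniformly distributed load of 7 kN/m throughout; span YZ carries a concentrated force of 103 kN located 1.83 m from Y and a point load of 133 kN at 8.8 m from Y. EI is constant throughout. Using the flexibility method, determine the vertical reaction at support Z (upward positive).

Release continuity at Y by inserting a hinge; the redundant is the internal moment M_Y. The primary structure is two simply-supported spans XY and YZ.
End slopes at the hinge Y, treating each span as simply supported:
  span XY: UDL 7: wL³/(24EI) = 250.1/EI
  span YZ: point load 103 at a = 1.83: Pab(L + b)/(6LEI) = 528.2/EI
  span YZ: point load 133 at a = 8.8: Pab(L + b)/(6LEI) = 515/EI
  relative rotation θ_0 = (250.1 + 1043)/EI = 1293/EI
A unit hogging moment at Y produces rotation L₁/(3EI) + L₂/(3EI) = 6.833/EI.
Compatibility: M_Y·(L₁+L₂)/(3EI) = θ_0, giving M_Y = 189.3 kN·m (hogging).
Span YZ, ΣM about Z: R_Y^{YZ}·11 = 1237 + 189.3, so R_Y^{YZ} = 129.7 kN and R_Z = 236 − 129.7 = 106.3 kN.

R_Z = 106.3 kN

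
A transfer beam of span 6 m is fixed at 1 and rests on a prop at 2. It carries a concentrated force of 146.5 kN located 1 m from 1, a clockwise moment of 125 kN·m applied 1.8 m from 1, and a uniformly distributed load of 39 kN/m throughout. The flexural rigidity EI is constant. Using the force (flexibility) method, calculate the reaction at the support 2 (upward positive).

R_2 = 109.5 kN

Take the reaction at 2 as the redundant and release it; the primary structure is a cantilever fixed at 1.
Downward deflection at the released point 2 due to the loads:
  point load 146.5 at a = 1: Pa²(3L − a)/(6EI) = 415.1/EI
  clockwise couple 125 at a = 1.8: M₀a(2L − a)/(2EI) = 1148/EI
  UDL 39: wL⁴/(8EI) = 6318/EI
  δ_0 = 7881/EI
Tip deflection under a unit load at 2: L³/(3EI) = 72/EI.
Compatibility at 2: δ_0 − R_2·δ_{22} = 0, so R_2 = 7881/72 = 109.5 kN.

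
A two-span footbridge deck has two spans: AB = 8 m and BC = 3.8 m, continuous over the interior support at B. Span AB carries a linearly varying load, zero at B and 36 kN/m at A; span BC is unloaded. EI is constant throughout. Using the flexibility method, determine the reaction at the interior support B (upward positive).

Insert a hinge at B; M_B is the redundant, and each span becomes simply supported.
End slopes at the hinge B, treating each span as simply supported:
  span AB: triangular load, peak 36: 7w₀L³/(360EI) = 358.4/EI
  relative rotation θ_0 = (358.4 + 0)/EI = 358.4/EI
A unit hogging moment at B produces rotation L₁/(3EI) + L₂/(3EI) = 3.933/EI.
Compatibility: M_B·(L₁+L₂)/(3EI) = θ_0, giving M_B = 91.12 kN·m (hogging).
Span AB, ΣM about A with M_B applied at B: R_B^{AB}·8 = 384 + 91.12, so R_B^{AB} = 59.39 kN and R_A = 144 − 59.39 = 84.61 kN.
Span BC, ΣM about C: R_B^{BC}·3.8 = 0 + 91.12, so R_B^{BC} = 23.98 kN and R_C = 0 − 23.98 = -23.98 kN.
R_B = 59.39 + 23.98 = 83.37 kN.

R_B = 83.37 kN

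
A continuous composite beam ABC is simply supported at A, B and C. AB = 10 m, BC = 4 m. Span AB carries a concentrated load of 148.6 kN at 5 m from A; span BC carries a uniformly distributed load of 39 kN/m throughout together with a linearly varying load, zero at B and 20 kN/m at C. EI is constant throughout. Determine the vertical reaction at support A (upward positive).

Release continuity at B by inserting a hinge; the redundant is the internal moment M_B. The primary structure is two simply-supported spans AB and BC.
Discontinuity in slope at B on the released structure — sum the simple-span end rotations:
  span AB: point load 148.6 at a = 5: Pab(L + a)/(6LEI) = 928.8/EI
  span BC: UDL 39: wL³/(24EI) = 104/EI
  span BC: triangular load, peak 20: 7w₀L³/(360EI) = 24.89/EI
  relative rotation θ_0 = (928.8 + 128.9)/EI = 1058/EI
A unit hogging moment at B produces rotation L₁/(3EI) + L₂/(3EI) = 4.667/EI.
Compatibility: M_B·(L₁+L₂)/(3EI) = θ_0, giving M_B = 226.6 kN·m (hogging).
Span AB, ΣM about A with M_B applied at B: R_B^{AB}·10 = 743 + 226.6, so R_B^{AB} = 96.96 kN and R_A = 148.6 − 96.96 = 51.64 kN.

R_A = 51.64 kN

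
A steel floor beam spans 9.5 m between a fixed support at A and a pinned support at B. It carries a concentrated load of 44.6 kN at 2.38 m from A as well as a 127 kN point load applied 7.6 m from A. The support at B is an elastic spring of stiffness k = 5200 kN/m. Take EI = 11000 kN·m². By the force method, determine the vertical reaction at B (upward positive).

R_B = 92.57 kN

Take the reaction at B as the redundant and release it; the primary structure is a cantilever fixed at A.
Downward deflection at the released point B due to the loads:
  point load 44.6 at a = 2.38: Pa²(3L − a)/(6EI) = 1100/EI
  point load 127 at a = 7.6: Pa²(3L − a)/(6EI) = 25552/EI
  δ_0 = 26652/EI
Flexibility coefficient — unit upward force at B: δ_{BB} = L³/(3EI) = 285.8/EI.
With EI = 11000 kN·m²: δ_0 = 2.4229 m and δ_{BB} = 0.025981 m/kN.
Compatibility — the spring shortens by R_B/k under the reaction it provides: δ_0 − R_B·δ_{BB} = R_B/k. With 1/k = 0.000192 m/kN, R_B = δ_0 / (δ_{BB} + 1/k) = 2.4229 / (0.025981 + 0.000192) = 92.57 kN.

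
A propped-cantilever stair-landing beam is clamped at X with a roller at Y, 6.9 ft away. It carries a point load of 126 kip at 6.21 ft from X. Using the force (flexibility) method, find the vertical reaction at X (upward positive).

Take the reaction at Y as the redundant and release it; the primary structure is a cantilever fixed at X.
Deflection at Y on the released cantilever, summing each load's contribution:
  point load 126 at a = 6.21: Pa²(3L − a)/(6EI) = 11735/EI
Tip deflection under a unit load at Y: L³/(3EI) = 109.5/EI.
The prop prevents deflection at Y: R_Y = δ_0/δ_{YY} = 11735/109.5 = 107.2 kip.
Vertical equilibrium: R_X = ΣP − R_Y = 126 − 107.2 = 18.84 kip.

R_X = 18.84 kip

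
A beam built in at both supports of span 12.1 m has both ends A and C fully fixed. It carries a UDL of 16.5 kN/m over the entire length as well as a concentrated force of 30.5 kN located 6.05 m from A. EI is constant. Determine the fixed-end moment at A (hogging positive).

M_A = 247.4 kN·m

Take the two fixed-end moments M_A, M_C as redundants; the released structure is the simple span AC.
On the primary (simply-supported) span, the end slopes from the loading are:
  at A: UDL 16.5: wL³/(24EI) = 1218/EI
  at C: UDL 16.5: wL³/(24EI) = 1218/EI
  at A: point load 30.5 at a = 6.05: Pab(L + b)/(6LEI) = 279.1/EI
  at C: point load 30.5 at a = 6.05: Pab(L + a)/(6LEI) = 279.1/EI
  θ_A0 = 1497/EI,  θ_C0 = 1497/EI
Flexibility coefficients: a unit moment at one end gives L/(3EI) there and L/(6EI) at the far end, so f₁₁ = f₂₂ = 4.033/EI and f₁₂ = f₂₁ = 2.017/EI.
Compatibility — zero rotation at each built-in end:
  4.033 M_A + 2.017 M_C = 1497
  2.017 M_A + 4.033 M_C = 1497
Solving the pair gives M_A = 247.4 kN·m and M_C = 247.4 kN·m (hogging).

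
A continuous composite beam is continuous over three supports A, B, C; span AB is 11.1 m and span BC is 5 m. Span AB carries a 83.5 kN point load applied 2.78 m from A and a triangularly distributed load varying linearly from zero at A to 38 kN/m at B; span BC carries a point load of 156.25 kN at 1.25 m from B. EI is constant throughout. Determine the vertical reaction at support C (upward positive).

Release continuity at B by inserting a hinge; the redundant is the internal moment M_B. The primary structure is two simply-supported spans AB and BC.
End slopes at the hinge B, treating each span as simply supported:
  span AB: point load 83.5 at a = 2.78: Pab(L + a)/(6LEI) = 402.5/EI
  span AB: triangular load, peak 38: w₀L³/(45EI) = 1155/EI
  span BC: point load 156.25 at a = 1.25: Pab(L + b)/(6LEI) = 213.6/EI
  relative rotation θ_0 = (1557 + 213.6)/EI = 1771/EI
A unit hogging moment at B produces rotation L₁/(3EI) + L₂/(3EI) = 5.367/EI.
Slope continuity at B: θ_0 = M_B·5.367/EI, so M_B = 1771/5.367 = 330 kN·m (hogging).
Span BC, ΣM about C: R_B^{BC}·5 = 585.9 + 330, so R_B^{BC} = 183.2 kN and R_C = 156.2 − 183.2 = -26.94 kN.

R_C = -26.94 kN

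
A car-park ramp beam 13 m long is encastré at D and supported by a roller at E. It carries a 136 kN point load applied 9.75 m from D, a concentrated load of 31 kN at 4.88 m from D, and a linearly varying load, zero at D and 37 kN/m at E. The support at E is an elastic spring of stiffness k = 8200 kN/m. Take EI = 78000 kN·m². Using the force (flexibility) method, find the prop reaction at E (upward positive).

R_E = 221.2 kN

Choose R_E as the redundant. The primary structure is the cantilever fixed at D.
Downward deflection at the released point E due to the loads:
  point load 136 at a = 9.75: Pa²(3L − a)/(6EI) = 63026/EI
  point load 31 at a = 4.88: Pa²(3L − a)/(6EI) = 4198/EI
  triangular load, peak 37 at the free end: 11w₀L⁴/(120EI) = 96869/EI
  δ_0 = 164094/EI
Flexibility coefficient — unit upward force at E: δ_{EE} = L³/(3EI) = 732.3/EI.
With EI = 78000 kN·m²: δ_0 = 2.1038 m and δ_{EE} = 0.009389 m/kN.
Compatibility — the spring shortens by R_E/k under the reaction it provides: δ_0 − R_E·δ_{EE} = R_E/k. With 1/k = 0.000122 m/kN, R_E = δ_0 / (δ_{EE} + 1/k) = 2.1038 / (0.009389 + 0.000122) = 221.2 kN.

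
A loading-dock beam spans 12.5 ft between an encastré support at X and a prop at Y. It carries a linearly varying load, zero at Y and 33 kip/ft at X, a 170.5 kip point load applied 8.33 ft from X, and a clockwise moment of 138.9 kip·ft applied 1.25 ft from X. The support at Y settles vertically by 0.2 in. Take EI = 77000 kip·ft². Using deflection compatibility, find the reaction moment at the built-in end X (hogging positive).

Release the roller at Y. Primary structure: cantilever fixed at X.
Deflection at Y on the released cantilever, summing each load's contribution:
  triangular load, peak 33 at the fixed end: w₀L⁴/(30EI) = 26855/EI
  point load 170.5 at a = 8.33: Pa²(3L − a)/(6EI) = 57517/EI
  clockwise couple 138.9 at a = 1.25: M₀a(2L − a)/(2EI) = 2062/EI
  δ_0 = 86435/EI
Tip deflection under a unit load at Y: L³/(3EI) = 651/EI.
With EI = 77000 kip·ft²: δ_0 = 1.1225 ft and δ_{YY} = 0.008455 ft/kip.
Compatibility — the beam at Y must follow the support down by 0.01667 ft: δ_0 − R_Y·δ_{YY} = 0.01667, so R_Y = (1.1225 − 0.01667)/0.008455 = 130.8 kip.
Moment equilibrium about X: M_X = Σ(load moments about X) − R_Y·L = 2419 − 130.8×12.5 = 783.6 kip·ft.

M_X = 783.6 kip·ft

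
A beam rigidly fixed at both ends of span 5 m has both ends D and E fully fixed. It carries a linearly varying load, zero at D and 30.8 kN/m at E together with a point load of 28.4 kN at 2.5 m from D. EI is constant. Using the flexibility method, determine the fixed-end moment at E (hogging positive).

M_E = 56.25 kN·m

Release both end moments; the primary structure is a simply-supported span DE with redundants M_D and M_E.
End rotations of the released simple span under the applied load (×1/EI):
  at D: triangular load, peak 30.8: 7w₀L³/(360EI) = 74.86/EI
  at E: triangular load, peak 30.8: w₀L³/(45EI) = 85.56/EI
  at D: point load 28.4 at a = 2.5: Pab(L + b)/(6LEI) = 44.38/EI
  at E: point load 28.4 at a = 2.5: Pab(L + a)/(6LEI) = 44.38/EI
  θ_D0 = 119.2/EI,  θ_E0 = 129.9/EI
Flexibility coefficients: a unit moment at one end gives L/(3EI) there and L/(6EI) at the far end, so f₁₁ = f₂₂ = 1.667/EI and f₁₂ = f₂₁ = 0.8333/EI.
Compatibility — zero rotation at each built-in end:
  1.667 M_D + 0.8333 M_E = 119.2
  0.8333 M_D + 1.667 M_E = 129.9
Solving the pair gives M_D = 43.42 kN·m and M_E = 56.25 kN·m (hogging).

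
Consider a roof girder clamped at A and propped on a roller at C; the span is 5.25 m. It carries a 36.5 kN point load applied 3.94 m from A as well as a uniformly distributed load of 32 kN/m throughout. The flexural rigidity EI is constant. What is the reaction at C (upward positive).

Take the reaction at C as the redundant and release it; the primary structure is a cantilever fixed at A.
Deflection at C on the released cantilever, summing each load's contribution:
  point load 36.5 at a = 3.94: Pa²(3L − a)/(6EI) = 1115/EI
  UDL 32: wL⁴/(8EI) = 3039/EI
  δ_0 = 4154/EI
Tip deflection under a unit load at C: L³/(3EI) = 48.23/EI.
The prop prevents deflection at C: R_C = δ_0/δ_{CC} = 4154/48.23 = 86.12 kN.

R_C = 86.12 kN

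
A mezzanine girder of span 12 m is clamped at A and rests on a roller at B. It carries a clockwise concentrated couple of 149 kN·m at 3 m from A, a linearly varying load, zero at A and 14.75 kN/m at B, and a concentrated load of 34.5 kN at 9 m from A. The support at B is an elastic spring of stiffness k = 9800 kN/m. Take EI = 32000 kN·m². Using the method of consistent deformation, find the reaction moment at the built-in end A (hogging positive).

M_A = 229 kN·m

Take the reaction at B as the redundant and release it; the primary structure is a cantilever fixed at A.
Deflection at B on the released cantilever, summing each load's contribution:
  clockwise couple 149 at a = 3: M₀a(2L − a)/(2EI) = 4694/EI
  triangular load, peak 14.75 at the free end: 11w₀L⁴/(120EI) = 28037/EI
  point load 34.5 at a = 9: Pa²(3L − a)/(6EI) = 12575/EI
  δ_0 = 45306/EI
Flexibility coefficient — unit upward force at B: δ_{BB} = L³/(3EI) = 576/EI.
With EI = 32000 kN·m²: δ_0 = 1.4158 m and δ_{BB} = 0.018 m/kN.
Compatibility — the spring shortens by R_B/k under the reaction it provides: δ_0 − R_B·δ_{BB} = R_B/k. With 1/k = 0.000102 m/kN, R_B = δ_0 / (δ_{BB} + 1/k) = 1.4158 / (0.018 + 0.000102) = 78.21 kN.
Moment equilibrium about A: M_A = Σ(load moments about A) − R_B·L = 1168 − 78.21×12 = 229 kN·m.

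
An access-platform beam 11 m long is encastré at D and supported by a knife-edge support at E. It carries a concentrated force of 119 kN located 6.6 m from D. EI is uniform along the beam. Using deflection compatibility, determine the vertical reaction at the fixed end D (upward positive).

Take the reaction at E as the redundant and release it; the primary structure is a cantilever fixed at D.
Primary-structure tip deflection at E by superposition:
  point load 119 at a = 6.6: Pa²(3L − a)/(6EI) = 22808/EI
Flexibility coefficient — unit upward force at E: δ_{EE} = L³/(3EI) = 443.7/EI.
Compatibility at E: δ_0 − R_E·δ_{EE} = 0, so R_E = 22808/443.7 = 51.41 kN.
Vertical equilibrium: R_D = ΣP − R_E = 119 − 51.41 = 67.59 kN.

R_D = 67.59 kN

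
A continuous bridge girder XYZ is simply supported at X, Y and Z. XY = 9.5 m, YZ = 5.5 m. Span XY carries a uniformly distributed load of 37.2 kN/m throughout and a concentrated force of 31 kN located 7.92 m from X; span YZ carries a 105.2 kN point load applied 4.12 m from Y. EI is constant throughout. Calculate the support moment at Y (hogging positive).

Release continuity at Y by inserting a hinge; the redundant is the internal moment M_Y. The primary structure is two simply-supported spans XY and YZ.
Rotations at Y on the released spans (each span's end-slope, ×1/EI):
  span XY: UDL 37.2: wL³/(24EI) = 1329/EI
  span XY: point load 31 at a = 7.92: Pab(L + a)/(6LEI) = 118.6/EI
  span YZ: point load 105.2 at a = 4.12: Pab(L + b)/(6LEI) = 124.7/EI
  relative rotation θ_0 = (1447 + 124.7)/EI = 1572/EI
A unit hogging moment at Y produces rotation L₁/(3EI) + L₂/(3EI) = 5/EI.
Slope continuity at Y: θ_0 = M_Y·5/EI, so M_Y = 1572/5 = 314.4 kN·m (hogging).

M_Y = 314.4 kN·m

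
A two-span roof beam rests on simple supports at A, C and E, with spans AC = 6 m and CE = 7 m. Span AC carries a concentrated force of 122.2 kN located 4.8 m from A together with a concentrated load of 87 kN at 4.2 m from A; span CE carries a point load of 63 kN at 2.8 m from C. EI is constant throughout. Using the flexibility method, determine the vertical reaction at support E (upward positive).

Insert a hinge at C; M_C is the redundant, and each span becomes simply supported.
Discontinuity in slope at C on the released structure — sum the simple-span end rotations:
  span AC: point load 122.2 at a = 4.8: Pab(L + a)/(6LEI) = 211.2/EI
  span AC: point load 87 at a = 4.2: Pab(L + a)/(6LEI) = 186.4/EI
  span CE: point load 63 at a = 2.8: Pab(L + b)/(6LEI) = 197.6/EI
  relative rotation θ_0 = (397.5 + 197.6)/EI = 595.1/EI
A unit hogging moment at C produces rotation L₁/(3EI) + L₂/(3EI) = 4.333/EI.
Slope continuity at C: θ_0 = M_C·4.333/EI, so M_C = 595.1/4.333 = 137.3 kN·m (hogging).
Span CE, ΣM about E: R_C^{CE}·7 = 264.6 + 137.3, so R_C^{CE} = 57.42 kN and R_E = 63 − 57.42 = 5.582 kN.

R_E = 5.582 kN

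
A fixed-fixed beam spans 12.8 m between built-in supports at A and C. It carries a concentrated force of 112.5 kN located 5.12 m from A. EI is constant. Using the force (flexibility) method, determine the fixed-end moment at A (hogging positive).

M_A = 207.4 kN·m

Release both end moments; the primary structure is a simply-supported span AC with redundants M_A and M_C.
On the primary (simply-supported) span, the end slopes from the loading are:
  at A: point load 112.5 at a = 5.12: Pab(L + b)/(6LEI) = 1180/EI
  at C: point load 112.5 at a = 5.12: Pab(L + a)/(6LEI) = 1032/EI
  θ_A0 = 1180/EI,  θ_C0 = 1032/EI
Flexibility coefficients: a unit moment at one end gives L/(3EI) there and L/(6EI) at the far end, so f₁₁ = f₂₂ = 4.267/EI and f₁₂ = f₂₁ = 2.133/EI.
Compatibility — zero rotation at each built-in end:
  4.267 M_A + 2.133 M_C = 1180
  2.133 M_A + 4.267 M_C = 1032
Solving the pair gives M_A = 207.4 kN·m and M_C = 138.2 kN·m (hogging).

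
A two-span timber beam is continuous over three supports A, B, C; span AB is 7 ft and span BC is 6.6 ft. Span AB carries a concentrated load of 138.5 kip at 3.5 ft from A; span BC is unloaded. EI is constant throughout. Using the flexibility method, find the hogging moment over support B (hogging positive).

M_B = 93.56 kip·ft

Release continuity at B by inserting a hinge; the redundant is the internal moment M_B. The primary structure is two simply-supported spans AB and BC.
Rotations at B on the released spans (each span's end-slope, ×1/EI):
  span AB: point load 138.5 at a = 3.5: Pab(L + a)/(6LEI) = 424.2/EI
  relative rotation θ_0 = (424.2 + 0)/EI = 424.2/EI
A unit hogging moment at B produces rotation L₁/(3EI) + L₂/(3EI) = 4.533/EI.
Slope continuity at B: θ_0 = M_B·4.533/EI, so M_B = 424.2/4.533 = 93.56 kip·ft (hogging).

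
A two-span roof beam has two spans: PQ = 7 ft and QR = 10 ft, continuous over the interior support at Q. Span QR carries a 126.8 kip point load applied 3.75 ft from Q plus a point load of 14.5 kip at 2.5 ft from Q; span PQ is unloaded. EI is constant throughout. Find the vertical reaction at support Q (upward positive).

Take M_Q as the redundant. Released structure: two simple spans PQ and QR with a hinge at Q.
Discontinuity in slope at Q on the released structure — sum the simple-span end rotations:
  span QR: point load 126.8 at a = 3.75: Pab(L + b)/(6LEI) = 804.9/EI
  span QR: point load 14.5 at a = 2.5: Pab(L + b)/(6LEI) = 79.3/EI
  relative rotation θ_0 = (0 + 884.2)/EI = 884.2/EI
A unit hogging moment at Q produces rotation L₁/(3EI) + L₂/(3EI) = 5.667/EI.
Slope continuity at Q: θ_0 = M_Q·5.667/EI, so M_Q = 884.2/5.667 = 156 kip·ft (hogging).
Span PQ, ΣM about P with M_Q applied at Q: R_Q^{PQ}·7 = 0 + 156, so R_Q^{PQ} = 22.29 kip and R_P = 0 − 22.29 = -22.29 kip.
Span QR, ΣM about R: R_Q^{QR}·10 = 901.2 + 156, so R_Q^{QR} = 105.7 kip and R_R = 141.3 − 105.7 = 35.57 kip.
R_Q = 22.29 + 105.7 = 128 kip.

R_Q = 128 kip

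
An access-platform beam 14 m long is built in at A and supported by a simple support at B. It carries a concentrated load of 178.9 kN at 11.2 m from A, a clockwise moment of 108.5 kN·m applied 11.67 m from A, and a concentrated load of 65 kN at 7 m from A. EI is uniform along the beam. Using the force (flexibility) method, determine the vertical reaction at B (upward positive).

Take the reaction at B as the redundant and release it; the primary structure is a cantilever fixed at A.
Downward deflection at the released point B due to the loads:
  point load 178.9 at a = 11.2: Pa²(3L − a)/(6EI) = 115198/EI
  clockwise couple 108.5 at a = 11.67: M₀a(2L − a)/(2EI) = 10338/EI
  point load 65 at a = 7: Pa²(3L − a)/(6EI) = 18579/EI
  δ_0 = 144116/EI
Flexibility coefficient — unit upward force at B: δ_{BB} = L³/(3EI) = 914.7/EI.
The prop prevents deflection at B: R_B = δ_0/δ_{BB} = 144116/914.7 = 157.6 kN.

R_B = 157.6 kN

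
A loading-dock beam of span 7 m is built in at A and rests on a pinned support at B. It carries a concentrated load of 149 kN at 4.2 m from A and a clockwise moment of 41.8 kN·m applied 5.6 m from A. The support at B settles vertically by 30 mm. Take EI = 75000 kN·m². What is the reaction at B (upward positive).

Choose R_B as the redundant. The primary structure is the cantilever fixed at A.
Deflection at B on the released cantilever, summing each load's contribution:
  point load 149 at a = 4.2: Pa²(3L − a)/(6EI) = 7359/EI
  clockwise couple 41.8 at a = 5.6: M₀a(2L − a)/(2EI) = 983.1/EI
  δ_0 = 8343/EI
Tip deflection under a unit load at B: L³/(3EI) = 114.3/EI.
With EI = 75000 kN·m²: δ_0 = 0.11123 m and δ_{BB} = 0.001524 m/kN.
Compatibility — the beam at B must follow the support down by 0.03 m: δ_0 − R_B·δ_{BB} = 0.03, so R_B = (0.11123 − 0.03)/0.001524 = 53.29 kN.

R_B = 53.29 kN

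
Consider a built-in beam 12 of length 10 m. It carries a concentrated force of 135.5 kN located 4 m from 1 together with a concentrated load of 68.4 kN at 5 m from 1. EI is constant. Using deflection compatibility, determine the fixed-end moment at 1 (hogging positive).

Release both end moments; the primary structure is a simply-supported span 12 with redundants M_1 and M_2.
End rotations of the released simple span under the applied load (×1/EI):
  at 1: point load 135.5 at a = 4: Pab(L + b)/(6LEI) = 867.2/EI
  at 2: point load 135.5 at a = 4: Pab(L + a)/(6LEI) = 758.8/EI
  at 1: point load 68.4 at a = 5: Pab(L + b)/(6LEI) = 427.5/EI
  at 2: point load 68.4 at a = 5: Pab(L + a)/(6LEI) = 427.5/EI
  θ_10 = 1295/EI,  θ_20 = 1186/EI
Flexibility coefficients: a unit moment at one end gives L/(3EI) there and L/(6EI) at the far end, so f₁₁ = f₂₂ = 3.333/EI and f₁₂ = f₂₁ = 1.667/EI.
Compatibility — zero rotation at each built-in end:
  3.333 M_1 + 1.667 M_2 = 1295
  1.667 M_1 + 3.333 M_2 = 1186
Solving the pair gives M_1 = 280.6 kN·m and M_2 = 215.6 kN·m (hogging).

M_1 = 280.6 kN·m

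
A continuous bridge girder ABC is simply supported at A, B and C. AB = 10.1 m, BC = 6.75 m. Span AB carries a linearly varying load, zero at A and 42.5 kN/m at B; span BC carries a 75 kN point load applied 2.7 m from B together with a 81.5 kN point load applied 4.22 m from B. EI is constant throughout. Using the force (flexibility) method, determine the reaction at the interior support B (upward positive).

R_B = 279.8 kN

Insert a hinge at B; M_B is the redundant, and each span becomes simply supported.
Discontinuity in slope at B on the released structure — sum the simple-span end rotations:
  span AB: triangular load, peak 42.5: w₀L³/(45EI) = 973.1/EI
  span BC: point load 75 at a = 2.7: Pab(L + b)/(6LEI) = 218.7/EI
  span BC: point load 81.5 at a = 4.22: Pab(L + b)/(6LEI) = 199.4/EI
  relative rotation θ_0 = (973.1 + 418.1)/EI = 1391/EI
A unit hogging moment at B produces rotation L₁/(3EI) + L₂/(3EI) = 5.617/EI.
Compatibility: M_B·(L₁+L₂)/(3EI) = θ_0, giving M_B = 247.7 kN·m (hogging).
Span AB, ΣM about A with M_B applied at B: R_B^{AB}·10.1 = 1445 + 247.7, so R_B^{AB} = 167.6 kN and R_A = 214.6 − 167.6 = 47.02 kN.
Span BC, ΣM about C: R_B^{BC}·6.75 = 509.9 + 247.7, so R_B^{BC} = 112.2 kN and R_C = 156.5 − 112.2 = 44.26 kN.
R_B = 167.6 + 112.2 = 279.8 kN.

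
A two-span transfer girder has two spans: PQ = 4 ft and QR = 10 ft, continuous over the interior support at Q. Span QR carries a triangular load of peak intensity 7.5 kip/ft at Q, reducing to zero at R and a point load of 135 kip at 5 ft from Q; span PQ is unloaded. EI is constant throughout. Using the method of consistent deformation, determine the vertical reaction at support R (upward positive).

Insert a hinge at Q; M_Q is the redundant, and each span becomes simply supported.
Discontinuity in slope at Q on the released structure — sum the simple-span end rotations:
  span QR: triangular load, peak 7.5: w₀L³/(45EI) = 166.7/EI
  span QR: point load 135 at a = 5: Pab(L + b)/(6LEI) = 843.8/EI
  relative rotation θ_0 = (0 + 1010)/EI = 1010/EI
A unit hogging moment at Q produces rotation L₁/(3EI) + L₂/(3EI) = 4.667/EI.
Compatibility: M_Q·(L₁+L₂)/(3EI) = θ_0, giving M_Q = 216.5 kip·ft (hogging).
Span QR, ΣM about R: R_Q^{QR}·10 = 925 + 216.5, so R_Q^{QR} = 114.2 kip and R_R = 172.5 − 114.2 = 58.35 kip.

R_R = 58.35 kip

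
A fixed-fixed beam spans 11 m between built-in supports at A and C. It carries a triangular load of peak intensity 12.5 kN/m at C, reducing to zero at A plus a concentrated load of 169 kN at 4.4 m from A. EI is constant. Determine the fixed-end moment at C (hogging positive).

Release both end moments; the primary structure is a simply-supported span AC with redundants M_A and M_C.
End rotations of the released simple span under the applied load (×1/EI):
  at A: triangular load, peak 12.5: 7w₀L³/(360EI) = 323.5/EI
  at C: triangular load, peak 12.5: w₀L³/(45EI) = 369.7/EI
  at A: point load 169 at a = 4.4: Pab(L + b)/(6LEI) = 1309/EI
  at C: point load 169 at a = 4.4: Pab(L + a)/(6LEI) = 1145/EI
  θ_A0 = 1632/EI,  θ_C0 = 1515/EI
Flexibility coefficients: a unit moment at one end gives L/(3EI) there and L/(6EI) at the far end, so f₁₁ = f₂₂ = 3.667/EI and f₁₂ = f₂₁ = 1.833/EI.
Compatibility — zero rotation at each built-in end:
  3.667 M_A + 1.833 M_C = 1632
  1.833 M_A + 3.667 M_C = 1515
Solving the pair gives M_A = 318.1 kN·m and M_C = 254.1 kN·m (hogging).

M_C = 254.1 kN·m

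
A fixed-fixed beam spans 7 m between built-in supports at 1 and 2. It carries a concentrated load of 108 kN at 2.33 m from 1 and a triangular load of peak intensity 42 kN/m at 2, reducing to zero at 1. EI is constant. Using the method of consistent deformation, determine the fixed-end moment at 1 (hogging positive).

Release both end moments; the primary structure is a simply-supported span 12 with redundants M_1 and M_2.
Simple-span end rotations at 1 and 2 under the given loads:
  at 1: point load 108 at a = 2.33: Pab(L + b)/(6LEI) = 326.5/EI
  at 2: point load 108 at a = 2.33: Pab(L + a)/(6LEI) = 261.1/EI
  at 1: triangular load, peak 42: 7w₀L³/(360EI) = 280.1/EI
  at 2: triangular load, peak 42: w₀L³/(45EI) = 320.1/EI
  θ_10 = 606.6/EI,  θ_20 = 581.2/EI
Flexibility coefficients: a unit moment at one end gives L/(3EI) there and L/(6EI) at the far end, so f₁₁ = f₂₂ = 2.333/EI and f₁₂ = f₂₁ = 1.167/EI.
Compatibility — zero rotation at each built-in end:
  2.333 M_1 + 1.167 M_2 = 606.6
  1.167 M_1 + 2.333 M_2 = 581.2
Solving the pair gives M_1 = 180.6 kN·m and M_2 = 158.8 kN·m (hogging).

M_1 = 180.6 kN·m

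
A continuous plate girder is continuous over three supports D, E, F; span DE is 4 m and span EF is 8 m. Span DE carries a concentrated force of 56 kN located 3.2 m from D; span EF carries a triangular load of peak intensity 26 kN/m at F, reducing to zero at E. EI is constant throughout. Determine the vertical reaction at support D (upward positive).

Release continuity at E by inserting a hinge; the redundant is the internal moment M_E. The primary structure is two simply-supported spans DE and EF.
Rotations at E on the released spans (each span's end-slope, ×1/EI):
  span DE: point load 56 at a = 3.2: Pab(L + a)/(6LEI) = 43.01/EI
  span EF: triangular load, peak 26: 7w₀L³/(360EI) = 258.8/EI
  relative rotation θ_0 = (43.01 + 258.8)/EI = 301.9/EI
A unit hogging moment at E produces rotation L₁/(3EI) + L₂/(3EI) = 4/EI.
Compatibility: M_E·(L₁+L₂)/(3EI) = θ_0, giving M_E = 75.46 kN·m (hogging).
Span DE, ΣM about D with M_E applied at E: R_E^{DE}·4 = 179.2 + 75.46, so R_E^{DE} = 63.67 kN and R_D = 56 − 63.67 = -7.666 kN.

R_D = -7.666 kN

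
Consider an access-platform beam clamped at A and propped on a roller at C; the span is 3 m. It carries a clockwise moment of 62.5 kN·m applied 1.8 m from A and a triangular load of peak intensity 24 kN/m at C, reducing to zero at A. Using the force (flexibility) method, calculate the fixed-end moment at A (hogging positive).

M_A = -3.65 kN·m

Remove the prop at C; the released (primary) structure is a cantilever built in at A.
Deflection at C on the released cantilever, summing each load's contribution:
  clockwise couple 62.5 at a = 1.8: M₀a(2L − a)/(2EI) = 236.2/EI
  triangular load, peak 24 at the free end: 11w₀L⁴/(120EI) = 178.2/EI
  δ_0 = 414.4/EI
Flexibility coefficient — unit upward force at C: δ_{CC} = L³/(3EI) = 9/EI.
Compatibility at C: δ_0 − R_C·δ_{CC} = 0, so R_C = 414.4/9 = 46.05 kN.
Moment equilibrium about A: M_A = Σ(load moments about A) − R_C·L = 134.5 − 46.05×3 = -3.65 kN·m.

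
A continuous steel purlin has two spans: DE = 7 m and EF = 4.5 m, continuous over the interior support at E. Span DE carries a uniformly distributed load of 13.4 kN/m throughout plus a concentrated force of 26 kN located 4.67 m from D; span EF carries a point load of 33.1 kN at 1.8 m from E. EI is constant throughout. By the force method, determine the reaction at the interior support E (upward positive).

Insert a hinge at E; M_E is the redundant, and each span becomes simply supported.
Discontinuity in slope at E on the released structure — sum the simple-span end rotations:
  span DE: UDL 13.4: wL³/(24EI) = 191.5/EI
  span DE: point load 26 at a = 4.67: Pab(L + a)/(6LEI) = 78.61/EI
  span EF: point load 33.1 at a = 1.8: Pab(L + b)/(6LEI) = 42.9/EI
  relative rotation θ_0 = (270.1 + 42.9)/EI = 313/EI
A unit hogging moment at E produces rotation L₁/(3EI) + L₂/(3EI) = 3.833/EI.
Slope continuity at E: θ_0 = M_E·3.833/EI, so M_E = 313/3.833 = 81.66 kN·m (hogging).
Span DE, ΣM about D with M_E applied at E: R_E^{DE}·7 = 449.7 + 81.66, so R_E^{DE} = 75.91 kN and R_D = 119.8 − 75.91 = 43.89 kN.
Span EF, ΣM about F: R_E^{EF}·4.5 = 89.37 + 81.66, so R_E^{EF} = 38.01 kN and R_F = 33.1 − 38.01 = -4.906 kN.
R_E = 75.91 + 38.01 = 113.9 kN.

R_E = 113.9 kN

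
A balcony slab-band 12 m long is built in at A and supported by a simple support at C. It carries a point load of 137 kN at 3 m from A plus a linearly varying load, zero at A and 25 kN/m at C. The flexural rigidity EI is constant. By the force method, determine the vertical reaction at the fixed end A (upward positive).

R_A = 192.7 kN

Remove the prop at C; the released (primary) structure is a cantilever built in at A.
Deflection at C on the released cantilever, summing each load's contribution:
  point load 137 at a = 3: Pa²(3L − a)/(6EI) = 6782/EI
  triangular load, peak 25 at the free end: 11w₀L⁴/(120EI) = 47520/EI
  δ_0 = 54302/EI
Flexibility coefficient — unit upward force at C: δ_{CC} = L³/(3EI) = 576/EI.
The prop prevents deflection at C: R_C = δ_0/δ_{CC} = 54302/576 = 94.27 kN.
Vertical equilibrium: R_A = ΣP − R_C = 287 − 94.27 = 192.7 kN.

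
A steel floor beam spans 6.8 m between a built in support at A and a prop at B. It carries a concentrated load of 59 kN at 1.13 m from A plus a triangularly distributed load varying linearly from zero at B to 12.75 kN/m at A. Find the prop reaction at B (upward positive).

Take the reaction at B as the redundant and release it; the primary structure is a cantilever fixed at A.
Deflection at B on the released cantilever, summing each load's contribution:
  point load 59 at a = 1.13: Pa²(3L − a)/(6EI) = 242/EI
  triangular load, peak 12.75 at the fixed end: w₀L⁴/(30EI) = 908.7/EI
  δ_0 = 1151/EI
Flexibility coefficient — unit upward force at B: δ_{BB} = L³/(3EI) = 104.8/EI.
Compatibility at B: δ_0 − R_B·δ_{BB} = 0, so R_B = 1151/104.8 = 10.98 kN.

R_B = 10.98 kN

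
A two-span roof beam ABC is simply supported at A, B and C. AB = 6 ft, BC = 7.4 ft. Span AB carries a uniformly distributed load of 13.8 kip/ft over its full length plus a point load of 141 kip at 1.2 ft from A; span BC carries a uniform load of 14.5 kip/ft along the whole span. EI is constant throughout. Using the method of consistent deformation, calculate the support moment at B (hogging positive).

Take M_B as the redundant. Released structure: two simple spans AB and BC with a hinge at B.
Rotations at B on the released spans (each span's end-slope, ×1/EI):
  span AB: UDL 13.8: wL³/(24EI) = 124.2/EI
  span AB: point load 141 at a = 1.2: Pab(L + a)/(6LEI) = 162.4/EI
  span BC: UDL 14.5: wL³/(24EI) = 244.8/EI
  relative rotation θ_0 = (286.6 + 244.8)/EI = 531.5/EI
A unit hogging moment at B produces rotation L₁/(3EI) + L₂/(3EI) = 4.467/EI.
Slope continuity at B: θ_0 = M_B·4.467/EI, so M_B = 531.5/4.467 = 119 kip·ft (hogging).

M_B = 119 kip·ft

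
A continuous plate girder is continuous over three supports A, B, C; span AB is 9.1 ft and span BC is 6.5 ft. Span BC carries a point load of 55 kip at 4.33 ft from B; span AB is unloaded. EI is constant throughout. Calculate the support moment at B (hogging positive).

M_B = 22.09 kip·ft

Release continuity at B by inserting a hinge; the redundant is the internal moment M_B. The primary structure is two simply-supported spans AB and BC.
End slopes at the hinge B, treating each span as simply supported:
  span BC: point load 55 at a = 4.33: Pab(L + b)/(6LEI) = 114.9/EI
  relative rotation θ_0 = (0 + 114.9)/EI = 114.9/EI
A unit hogging moment at B produces rotation L₁/(3EI) + L₂/(3EI) = 5.2/EI.
Compatibility: M_B·(L₁+L₂)/(3EI) = θ_0, giving M_B = 22.09 kip·ft (hogging).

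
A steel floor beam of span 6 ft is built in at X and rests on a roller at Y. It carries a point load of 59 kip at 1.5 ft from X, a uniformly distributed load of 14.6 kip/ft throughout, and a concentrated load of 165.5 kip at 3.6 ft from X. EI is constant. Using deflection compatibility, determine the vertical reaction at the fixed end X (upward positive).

R_X = 202.7 kip

Remove the prop at Y; the released (primary) structure is a cantilever built in at X.
Primary-structure tip deflection at Y by superposition:
  point load 59 at a = 1.5: Pa²(3L − a)/(6EI) = 365.1/EI
  UDL 14.6: wL⁴/(8EI) = 2365/EI
  point load 165.5 at a = 3.6: Pa²(3L − a)/(6EI) = 5148/EI
  δ_0 = 7878/EI
Tip deflection under a unit load at Y: L³/(3EI) = 72/EI.
The prop prevents deflection at Y: R_Y = δ_0/δ_{YY} = 7878/72 = 109.4 kip.
Vertical equilibrium: R_X = ΣP − R_Y = 312.1 − 109.4 = 202.7 kip.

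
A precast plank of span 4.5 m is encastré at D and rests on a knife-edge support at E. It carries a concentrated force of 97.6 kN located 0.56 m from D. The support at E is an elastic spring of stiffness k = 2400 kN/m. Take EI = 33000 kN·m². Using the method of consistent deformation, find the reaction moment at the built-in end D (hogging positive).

Choose R_E as the redundant. The primary structure is the cantilever fixed at D.
Deflection at E on the released cantilever, summing each load's contribution:
  point load 97.6 at a = 0.56: Pa²(3L − a)/(6EI) = 66.01/EI
Flexibility coefficient — unit upward force at E: δ_{EE} = L³/(3EI) = 30.38/EI.
With EI = 33000 kN·m²: δ_0 = 0.002 m and δ_{EE} = 0.00092 m/kN.
Compatibility — the spring shortens by R_E/k under the reaction it provides: δ_0 − R_E·δ_{EE} = R_E/k. With 1/k = 0.000417 m/kN, R_E = δ_0 / (δ_{EE} + 1/k) = 0.002 / (0.00092 + 0.000417) = 1.496 kN.
Moment equilibrium about D: M_D = Σ(load moments about D) − R_E·L = 54.66 − 1.496×4.5 = 47.92 kN·m.

M_D = 47.92 kN·m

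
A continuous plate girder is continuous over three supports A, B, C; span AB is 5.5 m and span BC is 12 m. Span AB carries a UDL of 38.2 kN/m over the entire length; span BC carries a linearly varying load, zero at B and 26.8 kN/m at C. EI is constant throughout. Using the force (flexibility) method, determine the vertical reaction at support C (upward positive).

Release continuity at B by inserting a hinge; the redundant is the internal moment M_B. The primary structure is two simply-supported spans AB and BC.
End slopes at the hinge B, treating each span as simply supported:
  span AB: UDL 38.2: wL³/(24EI) = 264.8/EI
  span BC: triangular load, peak 26.8: 7w₀L³/(360EI) = 900.5/EI
  relative rotation θ_0 = (264.8 + 900.5)/EI = 1165/EI
A unit hogging moment at B produces rotation L₁/(3EI) + L₂/(3EI) = 5.833/EI.
Compatibility: M_B·(L₁+L₂)/(3EI) = θ_0, giving M_B = 199.8 kN·m (hogging).
Span BC, ΣM about C: R_B^{BC}·12 = 643.2 + 199.8, so R_B^{BC} = 70.25 kN and R_C = 160.8 − 70.25 = 90.55 kN.

R_C = 90.55 kN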